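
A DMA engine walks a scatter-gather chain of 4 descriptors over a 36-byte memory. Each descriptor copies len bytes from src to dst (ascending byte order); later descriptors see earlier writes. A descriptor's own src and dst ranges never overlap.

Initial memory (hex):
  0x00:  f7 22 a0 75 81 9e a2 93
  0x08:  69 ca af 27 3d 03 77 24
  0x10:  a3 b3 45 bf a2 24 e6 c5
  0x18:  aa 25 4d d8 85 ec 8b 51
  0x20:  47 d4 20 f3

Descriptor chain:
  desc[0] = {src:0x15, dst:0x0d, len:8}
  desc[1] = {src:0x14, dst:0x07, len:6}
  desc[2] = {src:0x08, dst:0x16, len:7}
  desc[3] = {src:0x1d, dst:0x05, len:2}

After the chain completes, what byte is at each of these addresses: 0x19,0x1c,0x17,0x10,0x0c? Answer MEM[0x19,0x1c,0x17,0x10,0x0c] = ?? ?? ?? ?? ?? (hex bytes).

MEM[0x19,0x1c,0x17,0x10,0x0c] = aa e6 e6 aa 25

#0 dst[0x0d+8] := {0x24,0xe6,0xc5,0xaa,0x25,0x4d,0xd8,0x85}
#1 dst[0x07+6] := {0x85,0x24,0xe6,0xc5,0xaa,0x25}
#2 dst[0x16+7] := {0x24,0xe6,0xc5,0xaa,0x25,0x24,0xe6}
#3 dst[0x05+2] := {0xec,0x8b}
query mem[0x19]=0xaa, mem[0x1c]=0xe6, mem[0x17]=0xe6, mem[0x10]=0xaa, mem[0x0c]=0x25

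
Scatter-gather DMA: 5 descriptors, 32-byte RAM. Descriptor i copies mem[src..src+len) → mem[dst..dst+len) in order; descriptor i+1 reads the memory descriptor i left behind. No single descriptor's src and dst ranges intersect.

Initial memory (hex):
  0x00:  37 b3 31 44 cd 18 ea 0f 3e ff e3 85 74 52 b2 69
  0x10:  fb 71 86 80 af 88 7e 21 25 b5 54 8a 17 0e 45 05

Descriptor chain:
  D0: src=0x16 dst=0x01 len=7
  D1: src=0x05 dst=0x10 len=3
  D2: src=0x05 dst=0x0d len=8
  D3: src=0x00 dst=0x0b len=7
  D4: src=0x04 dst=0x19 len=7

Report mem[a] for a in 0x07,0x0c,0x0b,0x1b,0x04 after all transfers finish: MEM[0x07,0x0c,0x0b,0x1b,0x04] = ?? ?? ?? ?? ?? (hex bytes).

D0: mem[0x01..0x07] <- [7e 21 25 b5 54 8a 17]
D1: mem[0x10..0x12] <- [54 8a 17]
D2: mem[0x0d..0x14] <- [54 8a 17 3e ff e3 85 74]
D3: mem[0x0b..0x11] <- [37 7e 21 25 b5 54 8a]
D4: mem[0x19..0x1f] <- [b5 54 8a 17 3e ff e3]
query mem[0x07]=0x17, mem[0x0c]=0x7e, mem[0x0b]=0x37, mem[0x1b]=0x8a, mem[0x04]=0xb5

MEM[0x07,0x0c,0x0b,0x1b,0x04] = 17 7e 37 8a b5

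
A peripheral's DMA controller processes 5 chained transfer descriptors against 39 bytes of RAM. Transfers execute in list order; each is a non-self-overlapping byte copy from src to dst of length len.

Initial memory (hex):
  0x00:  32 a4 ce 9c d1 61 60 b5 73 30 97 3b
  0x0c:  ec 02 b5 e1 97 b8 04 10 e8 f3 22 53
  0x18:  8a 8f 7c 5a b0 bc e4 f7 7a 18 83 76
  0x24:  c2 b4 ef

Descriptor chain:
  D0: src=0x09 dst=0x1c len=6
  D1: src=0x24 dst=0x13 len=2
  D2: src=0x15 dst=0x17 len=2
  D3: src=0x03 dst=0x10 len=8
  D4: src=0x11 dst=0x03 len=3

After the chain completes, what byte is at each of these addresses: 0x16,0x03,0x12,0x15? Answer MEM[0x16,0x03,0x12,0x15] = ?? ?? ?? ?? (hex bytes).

[0] 0x09->0x1c len=6 : 30 97 3b ec 02 b5
[1] 0x24->0x13 len=2 : c2 b4
[2] 0x15->0x17 len=2 : f3 22
[3] 0x03->0x10 len=8 : 9c d1 61 60 b5 73 30 97
[4] 0x11->0x03 len=3 : d1 61 60
query mem[0x16]=0x30, mem[0x03]=0xd1, mem[0x12]=0x61, mem[0x15]=0x73

MEM[0x16,0x03,0x12,0x15] = 30 d1 61 73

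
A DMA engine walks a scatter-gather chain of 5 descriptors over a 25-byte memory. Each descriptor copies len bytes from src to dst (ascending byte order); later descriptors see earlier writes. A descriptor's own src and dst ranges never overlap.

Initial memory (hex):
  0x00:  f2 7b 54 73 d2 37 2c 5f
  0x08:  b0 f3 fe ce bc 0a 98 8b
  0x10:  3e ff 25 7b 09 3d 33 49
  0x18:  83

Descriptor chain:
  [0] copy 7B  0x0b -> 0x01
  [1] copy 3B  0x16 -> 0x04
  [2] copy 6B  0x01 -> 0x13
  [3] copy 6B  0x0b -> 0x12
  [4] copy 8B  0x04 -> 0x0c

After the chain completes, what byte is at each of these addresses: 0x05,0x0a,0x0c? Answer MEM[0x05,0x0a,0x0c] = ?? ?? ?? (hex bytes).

D0: mem[0x01..0x07] <- [ce bc 0a 98 8b 3e ff]
D1: mem[0x04..0x06] <- [33 49 83]
D2: mem[0x13..0x18] <- [ce bc 0a 33 49 83]
D3: mem[0x12..0x17] <- [ce bc 0a 98 8b 3e]
D4: mem[0x0c..0x13] <- [33 49 83 ff b0 f3 fe ce]
query mem[0x05]=0x49, mem[0x0a]=0xfe, mem[0x0c]=0x33

MEM[0x05,0x0a,0x0c] = 49 fe 33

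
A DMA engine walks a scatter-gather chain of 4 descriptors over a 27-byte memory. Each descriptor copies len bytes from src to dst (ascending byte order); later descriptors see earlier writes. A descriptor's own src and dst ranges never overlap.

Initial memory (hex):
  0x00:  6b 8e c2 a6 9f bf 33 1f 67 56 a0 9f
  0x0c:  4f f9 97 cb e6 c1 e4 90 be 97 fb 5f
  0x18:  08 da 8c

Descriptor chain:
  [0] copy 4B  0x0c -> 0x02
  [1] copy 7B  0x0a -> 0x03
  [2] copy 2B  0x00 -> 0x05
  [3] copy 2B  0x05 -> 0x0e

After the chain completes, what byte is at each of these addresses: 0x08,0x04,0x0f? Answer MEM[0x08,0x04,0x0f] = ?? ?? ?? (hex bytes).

[0] 0x0c->0x02 len=4 : 4f f9 97 cb
[1] 0x0a->0x03 len=7 : a0 9f 4f f9 97 cb e6
[2] 0x00->0x05 len=2 : 6b 8e
[3] 0x05->0x0e len=2 : 6b 8e
query mem[0x08]=0xcb, mem[0x04]=0x9f, mem[0x0f]=0x8e

MEM[0x08,0x04,0x0f] = cb 9f 8e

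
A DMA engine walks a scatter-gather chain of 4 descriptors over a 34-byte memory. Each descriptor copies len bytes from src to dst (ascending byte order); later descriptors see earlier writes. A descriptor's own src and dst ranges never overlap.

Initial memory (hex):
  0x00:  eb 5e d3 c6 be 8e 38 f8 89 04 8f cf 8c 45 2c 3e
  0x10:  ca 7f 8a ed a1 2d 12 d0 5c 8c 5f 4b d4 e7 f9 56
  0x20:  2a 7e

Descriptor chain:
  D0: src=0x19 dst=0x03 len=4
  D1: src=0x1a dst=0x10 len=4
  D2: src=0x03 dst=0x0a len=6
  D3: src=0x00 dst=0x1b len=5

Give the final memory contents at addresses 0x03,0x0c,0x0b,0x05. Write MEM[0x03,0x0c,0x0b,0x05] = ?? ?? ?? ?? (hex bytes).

[0] 0x19->0x03 len=4 : 8c 5f 4b d4
[1] 0x1a->0x10 len=4 : 5f 4b d4 e7
[2] 0x03->0x0a len=6 : 8c 5f 4b d4 f8 89
[3] 0x00->0x1b len=5 : eb 5e d3 8c 5f
query mem[0x03]=0x8c, mem[0x0c]=0x4b, mem[0x0b]=0x5f, mem[0x05]=0x4b

MEM[0x03,0x0c,0x0b,0x05] = 8c 4b 5f 4b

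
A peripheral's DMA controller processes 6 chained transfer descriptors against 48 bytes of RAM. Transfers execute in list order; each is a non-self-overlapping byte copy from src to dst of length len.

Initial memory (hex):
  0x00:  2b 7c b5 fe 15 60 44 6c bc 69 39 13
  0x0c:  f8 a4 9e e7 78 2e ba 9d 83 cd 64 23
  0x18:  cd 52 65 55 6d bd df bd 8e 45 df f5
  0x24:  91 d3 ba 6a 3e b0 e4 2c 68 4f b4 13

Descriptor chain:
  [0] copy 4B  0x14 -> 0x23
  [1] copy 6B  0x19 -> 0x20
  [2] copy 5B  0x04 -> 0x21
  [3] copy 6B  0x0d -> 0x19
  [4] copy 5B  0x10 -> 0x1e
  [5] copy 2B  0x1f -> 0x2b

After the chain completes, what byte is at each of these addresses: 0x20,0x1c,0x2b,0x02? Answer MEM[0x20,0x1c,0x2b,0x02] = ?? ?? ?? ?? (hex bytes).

[0] 0x14->0x23 len=4 : 83 cd 64 23
[1] 0x19->0x20 len=6 : 52 65 55 6d bd df
[2] 0x04->0x21 len=5 : 15 60 44 6c bc
[3] 0x0d->0x19 len=6 : a4 9e e7 78 2e ba
[4] 0x10->0x1e len=5 : 78 2e ba 9d 83
[5] 0x1f->0x2b len=2 : 2e ba
query mem[0x20]=0xba, mem[0x1c]=0x78, mem[0x2b]=0x2e, mem[0x02]=0xb5

MEM[0x20,0x1c,0x2b,0x02] = ba 78 2e b5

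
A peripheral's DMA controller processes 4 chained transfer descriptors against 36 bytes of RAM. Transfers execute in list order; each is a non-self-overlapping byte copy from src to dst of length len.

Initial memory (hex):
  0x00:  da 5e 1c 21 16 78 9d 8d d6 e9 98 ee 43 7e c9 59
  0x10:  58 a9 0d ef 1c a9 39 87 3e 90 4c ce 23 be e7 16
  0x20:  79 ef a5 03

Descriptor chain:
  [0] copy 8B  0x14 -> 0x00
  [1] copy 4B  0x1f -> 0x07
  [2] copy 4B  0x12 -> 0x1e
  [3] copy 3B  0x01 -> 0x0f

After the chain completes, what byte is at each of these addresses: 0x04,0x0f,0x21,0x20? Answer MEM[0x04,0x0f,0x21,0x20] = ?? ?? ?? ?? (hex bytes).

#0 dst[0x00+8] := {0x1c,0xa9,0x39,0x87,0x3e,0x90,0x4c,0xce}
#1 dst[0x07+4] := {0x16,0x79,0xef,0xa5}
#2 dst[0x1e+4] := {0x0d,0xef,0x1c,0xa9}
#3 dst[0x0f+3] := {0xa9,0x39,0x87}
query mem[0x04]=0x3e, mem[0x0f]=0xa9, mem[0x21]=0xa9, mem[0x20]=0x1c

MEM[0x04,0x0f,0x21,0x20] = 3e a9 a9 1c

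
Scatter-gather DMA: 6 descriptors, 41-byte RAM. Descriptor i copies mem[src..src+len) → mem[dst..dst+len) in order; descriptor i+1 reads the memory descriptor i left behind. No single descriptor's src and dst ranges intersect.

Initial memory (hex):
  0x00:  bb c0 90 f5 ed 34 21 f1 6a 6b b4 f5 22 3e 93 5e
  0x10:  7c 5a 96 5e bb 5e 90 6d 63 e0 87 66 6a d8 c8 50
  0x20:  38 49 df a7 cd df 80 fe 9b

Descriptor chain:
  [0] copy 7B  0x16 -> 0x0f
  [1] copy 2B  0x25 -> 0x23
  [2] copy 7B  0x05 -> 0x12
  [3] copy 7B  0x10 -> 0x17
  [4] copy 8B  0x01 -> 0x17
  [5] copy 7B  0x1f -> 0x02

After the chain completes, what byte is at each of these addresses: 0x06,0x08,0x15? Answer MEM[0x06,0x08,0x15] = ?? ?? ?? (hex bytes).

MEM[0x06,0x08,0x15] = df df 6a

[0] 0x16->0x0f len=7 : 90 6d 63 e0 87 66 6a
[1] 0x25->0x23 len=2 : df 80
[2] 0x05->0x12 len=7 : 34 21 f1 6a 6b b4 f5
[3] 0x10->0x17 len=7 : 6d 63 34 21 f1 6a 6b
[4] 0x01->0x17 len=8 : c0 90 f5 ed 34 21 f1 6a
[5] 0x1f->0x02 len=7 : 50 38 49 df df 80 df
query mem[0x06]=0xdf, mem[0x08]=0xdf, mem[0x15]=0x6a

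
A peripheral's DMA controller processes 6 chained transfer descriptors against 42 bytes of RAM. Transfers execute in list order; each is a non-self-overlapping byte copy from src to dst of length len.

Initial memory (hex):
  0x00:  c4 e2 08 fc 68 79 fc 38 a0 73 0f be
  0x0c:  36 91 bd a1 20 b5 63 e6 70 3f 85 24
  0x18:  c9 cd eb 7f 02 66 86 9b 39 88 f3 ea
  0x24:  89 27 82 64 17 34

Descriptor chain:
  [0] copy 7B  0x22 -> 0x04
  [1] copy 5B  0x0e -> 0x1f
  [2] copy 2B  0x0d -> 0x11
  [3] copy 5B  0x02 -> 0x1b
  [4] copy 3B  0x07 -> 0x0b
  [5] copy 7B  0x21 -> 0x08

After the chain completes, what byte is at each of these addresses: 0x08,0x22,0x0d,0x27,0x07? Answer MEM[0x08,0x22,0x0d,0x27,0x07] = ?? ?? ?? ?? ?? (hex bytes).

D0: mem[0x04..0x0a] <- [f3 ea 89 27 82 64 17]
D1: mem[0x1f..0x23] <- [bd a1 20 b5 63]
D2: mem[0x11..0x12] <- [91 bd]
D3: mem[0x1b..0x1f] <- [08 fc f3 ea 89]
D4: mem[0x0b..0x0d] <- [27 82 64]
D5: mem[0x08..0x0e] <- [20 b5 63 89 27 82 64]
query mem[0x08]=0x20, mem[0x22]=0xb5, mem[0x0d]=0x82, mem[0x27]=0x64, mem[0x07]=0x27

MEM[0x08,0x22,0x0d,0x27,0x07] = 20 b5 82 64 27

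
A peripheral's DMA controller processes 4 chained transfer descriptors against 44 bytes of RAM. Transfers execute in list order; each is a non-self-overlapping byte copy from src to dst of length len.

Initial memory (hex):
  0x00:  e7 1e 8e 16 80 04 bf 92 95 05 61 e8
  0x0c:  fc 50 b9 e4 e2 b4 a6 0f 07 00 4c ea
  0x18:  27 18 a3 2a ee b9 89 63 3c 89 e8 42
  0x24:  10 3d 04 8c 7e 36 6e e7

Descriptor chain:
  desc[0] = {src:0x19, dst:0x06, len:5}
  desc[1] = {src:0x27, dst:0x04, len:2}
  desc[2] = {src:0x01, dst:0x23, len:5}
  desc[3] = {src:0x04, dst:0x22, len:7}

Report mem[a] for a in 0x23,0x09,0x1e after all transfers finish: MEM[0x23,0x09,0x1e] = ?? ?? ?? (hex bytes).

MEM[0x23,0x09,0x1e] = 7e ee 89

D0: mem[0x06..0x0a] <- [18 a3 2a ee b9]
D1: mem[0x04..0x05] <- [8c 7e]
D2: mem[0x23..0x27] <- [1e 8e 16 8c 7e]
D3: mem[0x22..0x28] <- [8c 7e 18 a3 2a ee b9]
query mem[0x23]=0x7e, mem[0x09]=0xee, mem[0x1e]=0x89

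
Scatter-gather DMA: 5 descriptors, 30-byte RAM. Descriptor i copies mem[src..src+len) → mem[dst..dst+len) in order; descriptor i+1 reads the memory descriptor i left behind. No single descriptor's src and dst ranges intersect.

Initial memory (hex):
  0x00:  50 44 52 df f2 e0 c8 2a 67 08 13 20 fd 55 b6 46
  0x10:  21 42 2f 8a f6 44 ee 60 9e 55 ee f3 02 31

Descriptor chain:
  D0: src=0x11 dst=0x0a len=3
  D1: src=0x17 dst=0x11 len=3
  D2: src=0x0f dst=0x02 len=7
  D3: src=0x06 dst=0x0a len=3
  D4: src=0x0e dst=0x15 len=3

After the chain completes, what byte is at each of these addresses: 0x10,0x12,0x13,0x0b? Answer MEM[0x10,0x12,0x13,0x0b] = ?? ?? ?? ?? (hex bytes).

MEM[0x10,0x12,0x13,0x0b] = 21 9e 55 f6

  after D0: wrote 3B at 0x0a = 422f8a
  after D1: wrote 3B at 0x11 = 609e55
  after D2: wrote 7B at 0x02 = 4621609e55f644
  after D3: wrote 3B at 0x0a = 55f644
  after D4: wrote 3B at 0x15 = b64621
query mem[0x10]=0x21, mem[0x12]=0x9e, mem[0x13]=0x55, mem[0x0b]=0xf6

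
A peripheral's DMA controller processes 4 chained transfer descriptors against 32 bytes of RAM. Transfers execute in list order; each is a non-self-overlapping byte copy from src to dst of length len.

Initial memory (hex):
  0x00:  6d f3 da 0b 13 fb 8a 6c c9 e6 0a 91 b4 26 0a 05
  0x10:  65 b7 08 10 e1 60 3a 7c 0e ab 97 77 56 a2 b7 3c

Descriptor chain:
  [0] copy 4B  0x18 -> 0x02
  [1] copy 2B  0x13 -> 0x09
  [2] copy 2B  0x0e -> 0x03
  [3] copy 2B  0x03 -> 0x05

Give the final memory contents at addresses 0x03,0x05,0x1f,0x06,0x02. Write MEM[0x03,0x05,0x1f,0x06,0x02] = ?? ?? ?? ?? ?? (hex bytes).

  after D0: wrote 4B at 0x02 = 0eab9777
  after D1: wrote 2B at 0x09 = 10e1
  after D2: wrote 2B at 0x03 = 0a05
  after D3: wrote 2B at 0x05 = 0a05
query mem[0x03]=0x0a, mem[0x05]=0x0a, mem[0x1f]=0x3c, mem[0x06]=0x05, mem[0x02]=0x0e

MEM[0x03,0x05,0x1f,0x06,0x02] = 0a 0a 3c 05 0e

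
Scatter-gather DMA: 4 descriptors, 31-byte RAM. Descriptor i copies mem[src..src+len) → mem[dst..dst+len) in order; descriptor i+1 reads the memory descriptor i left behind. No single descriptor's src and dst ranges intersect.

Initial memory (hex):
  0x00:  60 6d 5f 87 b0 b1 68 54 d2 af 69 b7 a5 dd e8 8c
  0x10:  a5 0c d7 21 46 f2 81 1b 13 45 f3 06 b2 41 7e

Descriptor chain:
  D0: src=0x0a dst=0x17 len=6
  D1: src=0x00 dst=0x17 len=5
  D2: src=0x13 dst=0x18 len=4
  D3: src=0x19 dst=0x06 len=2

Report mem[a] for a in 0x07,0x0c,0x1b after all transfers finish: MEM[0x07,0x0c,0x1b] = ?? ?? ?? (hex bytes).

#0 dst[0x17+6] := {0x69,0xb7,0xa5,0xdd,0xe8,0x8c}
#1 dst[0x17+5] := {0x60,0x6d,0x5f,0x87,0xb0}
#2 dst[0x18+4] := {0x21,0x46,0xf2,0x81}
#3 dst[0x06+2] := {0x46,0xf2}
query mem[0x07]=0xf2, mem[0x0c]=0xa5, mem[0x1b]=0x81

MEM[0x07,0x0c,0x1b] = f2 a5 81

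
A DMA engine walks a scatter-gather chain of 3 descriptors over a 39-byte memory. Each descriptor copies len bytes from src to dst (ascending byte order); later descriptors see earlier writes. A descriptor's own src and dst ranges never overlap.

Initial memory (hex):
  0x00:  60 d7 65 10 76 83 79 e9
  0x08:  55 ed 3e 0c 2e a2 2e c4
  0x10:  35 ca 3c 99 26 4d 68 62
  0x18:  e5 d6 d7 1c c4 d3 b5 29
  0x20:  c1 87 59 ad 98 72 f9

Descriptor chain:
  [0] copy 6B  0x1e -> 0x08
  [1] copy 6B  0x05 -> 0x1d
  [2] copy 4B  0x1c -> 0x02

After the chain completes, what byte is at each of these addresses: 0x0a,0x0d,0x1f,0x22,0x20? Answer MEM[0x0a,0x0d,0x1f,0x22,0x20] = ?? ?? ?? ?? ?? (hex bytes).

  after D0: wrote 6B at 0x08 = b529c18759ad
  after D1: wrote 6B at 0x1d = 8379e9b529c1
  after D2: wrote 4B at 0x02 = c48379e9
query mem[0x0a]=0xc1, mem[0x0d]=0xad, mem[0x1f]=0xe9, mem[0x22]=0xc1, mem[0x20]=0xb5

MEM[0x0a,0x0d,0x1f,0x22,0x20] = c1 ad e9 c1 b5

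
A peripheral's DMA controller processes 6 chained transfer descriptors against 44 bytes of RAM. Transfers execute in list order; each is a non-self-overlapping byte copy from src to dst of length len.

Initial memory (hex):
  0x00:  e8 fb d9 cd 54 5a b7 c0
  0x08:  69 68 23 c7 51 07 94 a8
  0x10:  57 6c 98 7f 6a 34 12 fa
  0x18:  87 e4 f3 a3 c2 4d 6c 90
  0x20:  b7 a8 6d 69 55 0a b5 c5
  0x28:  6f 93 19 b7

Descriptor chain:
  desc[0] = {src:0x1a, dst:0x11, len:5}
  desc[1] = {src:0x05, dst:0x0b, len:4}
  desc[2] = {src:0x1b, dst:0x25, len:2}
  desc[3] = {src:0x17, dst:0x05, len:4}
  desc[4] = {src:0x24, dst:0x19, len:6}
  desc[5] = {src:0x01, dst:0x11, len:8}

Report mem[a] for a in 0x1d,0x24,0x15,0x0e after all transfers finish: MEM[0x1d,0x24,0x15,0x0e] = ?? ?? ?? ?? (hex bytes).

#0 dst[0x11+5] := {0xf3,0xa3,0xc2,0x4d,0x6c}
#1 dst[0x0b+4] := {0x5a,0xb7,0xc0,0x69}
#2 dst[0x25+2] := {0xa3,0xc2}
#3 dst[0x05+4] := {0xfa,0x87,0xe4,0xf3}
#4 dst[0x19+6] := {0x55,0xa3,0xc2,0xc5,0x6f,0x93}
#5 dst[0x11+8] := {0xfb,0xd9,0xcd,0x54,0xfa,0x87,0xe4,0xf3}
query mem[0x1d]=0x6f, mem[0x24]=0x55, mem[0x15]=0xfa, mem[0x0e]=0x69

MEM[0x1d,0x24,0x15,0x0e] = 6f 55 fa 69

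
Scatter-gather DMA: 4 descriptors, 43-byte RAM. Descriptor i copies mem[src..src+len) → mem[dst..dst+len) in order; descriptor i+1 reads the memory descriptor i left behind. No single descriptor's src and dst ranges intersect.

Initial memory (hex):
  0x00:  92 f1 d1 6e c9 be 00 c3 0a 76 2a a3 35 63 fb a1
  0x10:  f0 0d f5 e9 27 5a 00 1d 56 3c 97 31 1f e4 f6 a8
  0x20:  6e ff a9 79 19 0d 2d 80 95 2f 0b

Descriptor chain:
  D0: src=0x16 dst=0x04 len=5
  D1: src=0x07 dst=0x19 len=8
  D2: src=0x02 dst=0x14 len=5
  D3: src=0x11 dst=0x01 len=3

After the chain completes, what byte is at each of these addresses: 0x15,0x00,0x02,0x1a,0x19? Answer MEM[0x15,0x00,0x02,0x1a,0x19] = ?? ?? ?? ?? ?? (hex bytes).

#0 dst[0x04+5] := {0x00,0x1d,0x56,0x3c,0x97}
#1 dst[0x19+8] := {0x3c,0x97,0x76,0x2a,0xa3,0x35,0x63,0xfb}
#2 dst[0x14+5] := {0xd1,0x6e,0x00,0x1d,0x56}
#3 dst[0x01+3] := {0x0d,0xf5,0xe9}
query mem[0x15]=0x6e, mem[0x00]=0x92, mem[0x02]=0xf5, mem[0x1a]=0x97, mem[0x19]=0x3c

MEM[0x15,0x00,0x02,0x1a,0x19] = 6e 92 f5 97 3c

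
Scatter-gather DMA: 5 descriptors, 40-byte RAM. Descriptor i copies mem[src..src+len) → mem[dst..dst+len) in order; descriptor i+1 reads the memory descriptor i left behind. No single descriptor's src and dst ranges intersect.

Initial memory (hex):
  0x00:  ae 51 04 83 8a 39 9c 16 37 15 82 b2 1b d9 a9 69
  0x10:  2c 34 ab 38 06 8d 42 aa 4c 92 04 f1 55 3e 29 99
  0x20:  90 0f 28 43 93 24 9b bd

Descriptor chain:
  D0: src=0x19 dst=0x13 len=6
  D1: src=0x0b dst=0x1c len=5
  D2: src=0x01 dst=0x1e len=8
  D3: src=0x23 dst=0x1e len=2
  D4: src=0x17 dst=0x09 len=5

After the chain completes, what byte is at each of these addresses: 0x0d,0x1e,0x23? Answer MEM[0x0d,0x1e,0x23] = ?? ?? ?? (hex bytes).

MEM[0x0d,0x1e,0x23] = f1 9c 9c

  after D0: wrote 6B at 0x13 = 9204f1553e29
  after D1: wrote 5B at 0x1c = b21bd9a969
  after D2: wrote 8B at 0x1e = 5104838a399c1637
  after D3: wrote 2B at 0x1e = 9c16
  after D4: wrote 5B at 0x09 = 3e299204f1
query mem[0x0d]=0xf1, mem[0x1e]=0x9c, mem[0x23]=0x9c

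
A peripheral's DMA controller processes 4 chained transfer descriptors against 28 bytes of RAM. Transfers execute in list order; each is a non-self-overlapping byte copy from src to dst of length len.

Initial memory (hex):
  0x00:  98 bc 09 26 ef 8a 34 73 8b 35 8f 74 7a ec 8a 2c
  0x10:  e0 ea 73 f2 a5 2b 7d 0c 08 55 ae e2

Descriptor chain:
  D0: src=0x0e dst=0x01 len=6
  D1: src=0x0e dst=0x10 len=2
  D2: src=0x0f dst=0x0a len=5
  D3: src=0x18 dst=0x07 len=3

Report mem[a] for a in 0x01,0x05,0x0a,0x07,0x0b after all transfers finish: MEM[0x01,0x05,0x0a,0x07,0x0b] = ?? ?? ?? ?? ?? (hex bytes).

MEM[0x01,0x05,0x0a,0x07,0x0b] = 8a 73 2c 08 8a

D0: mem[0x01..0x06] <- [8a 2c e0 ea 73 f2]
D1: mem[0x10..0x11] <- [8a 2c]
D2: mem[0x0a..0x0e] <- [2c 8a 2c 73 f2]
D3: mem[0x07..0x09] <- [08 55 ae]
query mem[0x01]=0x8a, mem[0x05]=0x73, mem[0x0a]=0x2c, mem[0x07]=0x08, mem[0x0b]=0x8a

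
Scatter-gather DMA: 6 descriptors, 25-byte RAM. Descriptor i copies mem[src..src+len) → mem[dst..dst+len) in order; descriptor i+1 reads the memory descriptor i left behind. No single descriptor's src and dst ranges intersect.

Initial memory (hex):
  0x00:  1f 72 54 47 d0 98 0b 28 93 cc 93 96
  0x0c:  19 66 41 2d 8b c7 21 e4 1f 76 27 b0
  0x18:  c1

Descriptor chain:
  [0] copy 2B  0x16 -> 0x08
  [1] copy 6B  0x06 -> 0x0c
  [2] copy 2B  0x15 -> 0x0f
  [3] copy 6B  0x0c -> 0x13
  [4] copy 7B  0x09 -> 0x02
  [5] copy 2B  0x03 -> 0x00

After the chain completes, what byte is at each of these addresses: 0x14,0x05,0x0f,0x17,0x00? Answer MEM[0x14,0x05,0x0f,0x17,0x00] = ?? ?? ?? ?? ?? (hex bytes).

  after D0: wrote 2B at 0x08 = 27b0
  after D1: wrote 6B at 0x0c = 0b2827b09396
  after D2: wrote 2B at 0x0f = 7627
  after D3: wrote 6B at 0x13 = 0b2827762796
  after D4: wrote 7B at 0x02 = b093960b282776
  after D5: wrote 2B at 0x00 = 9396
query mem[0x14]=0x28, mem[0x05]=0x0b, mem[0x0f]=0x76, mem[0x17]=0x27, mem[0x00]=0x93

MEM[0x14,0x05,0x0f,0x17,0x00] = 28 0b 76 27 93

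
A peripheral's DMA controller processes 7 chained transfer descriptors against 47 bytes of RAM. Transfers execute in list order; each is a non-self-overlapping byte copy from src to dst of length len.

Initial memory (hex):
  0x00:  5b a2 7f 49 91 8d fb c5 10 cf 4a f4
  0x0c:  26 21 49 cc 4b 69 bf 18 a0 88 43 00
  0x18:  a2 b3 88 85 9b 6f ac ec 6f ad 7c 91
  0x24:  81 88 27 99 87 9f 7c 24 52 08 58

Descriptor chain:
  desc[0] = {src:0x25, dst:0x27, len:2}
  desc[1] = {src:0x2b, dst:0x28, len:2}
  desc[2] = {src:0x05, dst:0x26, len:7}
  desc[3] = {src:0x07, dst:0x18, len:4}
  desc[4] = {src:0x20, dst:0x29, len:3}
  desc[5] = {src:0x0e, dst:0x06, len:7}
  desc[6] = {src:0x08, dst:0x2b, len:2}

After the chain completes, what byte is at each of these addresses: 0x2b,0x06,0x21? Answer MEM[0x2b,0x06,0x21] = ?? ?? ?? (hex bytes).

MEM[0x2b,0x06,0x21] = 4b 49 ad

#0 dst[0x27+2] := {0x88,0x27}
#1 dst[0x28+2] := {0x24,0x52}
#2 dst[0x26+7] := {0x8d,0xfb,0xc5,0x10,0xcf,0x4a,0xf4}
#3 dst[0x18+4] := {0xc5,0x10,0xcf,0x4a}
#4 dst[0x29+3] := {0x6f,0xad,0x7c}
#5 dst[0x06+7] := {0x49,0xcc,0x4b,0x69,0xbf,0x18,0xa0}
#6 dst[0x2b+2] := {0x4b,0x69}
query mem[0x2b]=0x4b, mem[0x06]=0x49, mem[0x21]=0xad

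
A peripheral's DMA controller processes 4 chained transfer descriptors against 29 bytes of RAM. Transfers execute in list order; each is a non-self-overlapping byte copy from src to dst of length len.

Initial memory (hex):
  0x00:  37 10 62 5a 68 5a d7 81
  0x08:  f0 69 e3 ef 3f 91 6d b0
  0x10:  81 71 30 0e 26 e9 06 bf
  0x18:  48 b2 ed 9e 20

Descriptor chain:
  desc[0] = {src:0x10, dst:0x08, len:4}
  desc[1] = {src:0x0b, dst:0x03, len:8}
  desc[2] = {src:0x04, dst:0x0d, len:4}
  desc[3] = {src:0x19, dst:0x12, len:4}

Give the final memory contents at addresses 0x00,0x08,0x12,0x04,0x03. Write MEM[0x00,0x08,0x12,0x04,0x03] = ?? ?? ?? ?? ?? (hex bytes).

MEM[0x00,0x08,0x12,0x04,0x03] = 37 81 b2 3f 0e

  after D0: wrote 4B at 0x08 = 8171300e
  after D1: wrote 8B at 0x03 = 0e3f916db0817130
  after D2: wrote 4B at 0x0d = 3f916db0
  after D3: wrote 4B at 0x12 = b2ed9e20
query mem[0x00]=0x37, mem[0x08]=0x81, mem[0x12]=0xb2, mem[0x04]=0x3f, mem[0x03]=0x0e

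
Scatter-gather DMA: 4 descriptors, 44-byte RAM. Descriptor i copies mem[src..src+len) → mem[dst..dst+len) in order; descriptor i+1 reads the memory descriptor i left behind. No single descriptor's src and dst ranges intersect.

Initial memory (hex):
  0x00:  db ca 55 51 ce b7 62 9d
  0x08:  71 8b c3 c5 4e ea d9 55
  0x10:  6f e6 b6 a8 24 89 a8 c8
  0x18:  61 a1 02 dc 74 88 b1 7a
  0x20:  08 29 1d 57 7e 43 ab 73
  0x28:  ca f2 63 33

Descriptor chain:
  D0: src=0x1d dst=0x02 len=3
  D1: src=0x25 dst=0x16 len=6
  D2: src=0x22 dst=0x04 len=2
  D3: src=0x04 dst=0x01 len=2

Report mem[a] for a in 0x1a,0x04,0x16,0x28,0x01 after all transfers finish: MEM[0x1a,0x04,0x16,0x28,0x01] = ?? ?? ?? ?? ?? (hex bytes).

D0: mem[0x02..0x04] <- [88 b1 7a]
D1: mem[0x16..0x1b] <- [43 ab 73 ca f2 63]
D2: mem[0x04..0x05] <- [1d 57]
D3: mem[0x01..0x02] <- [1d 57]
query mem[0x1a]=0xf2, mem[0x04]=0x1d, mem[0x16]=0x43, mem[0x28]=0xca, mem[0x01]=0x1d

MEM[0x1a,0x04,0x16,0x28,0x01] = f2 1d 43 ca 1d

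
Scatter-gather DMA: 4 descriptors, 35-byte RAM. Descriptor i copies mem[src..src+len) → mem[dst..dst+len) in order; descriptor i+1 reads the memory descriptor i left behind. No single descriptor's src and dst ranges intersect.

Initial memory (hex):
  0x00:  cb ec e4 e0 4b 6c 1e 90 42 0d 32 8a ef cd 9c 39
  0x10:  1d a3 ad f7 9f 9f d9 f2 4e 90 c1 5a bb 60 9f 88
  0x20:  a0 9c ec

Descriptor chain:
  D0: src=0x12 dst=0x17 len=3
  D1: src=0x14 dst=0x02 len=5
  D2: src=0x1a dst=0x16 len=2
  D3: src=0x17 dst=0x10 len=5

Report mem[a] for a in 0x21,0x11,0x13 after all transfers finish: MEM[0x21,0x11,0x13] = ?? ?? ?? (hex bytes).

[0] 0x12->0x17 len=3 : ad f7 9f
[1] 0x14->0x02 len=5 : 9f 9f d9 ad f7
[2] 0x1a->0x16 len=2 : c1 5a
[3] 0x17->0x10 len=5 : 5a f7 9f c1 5a
query mem[0x21]=0x9c, mem[0x11]=0xf7, mem[0x13]=0xc1

MEM[0x21,0x11,0x13] = 9c f7 c1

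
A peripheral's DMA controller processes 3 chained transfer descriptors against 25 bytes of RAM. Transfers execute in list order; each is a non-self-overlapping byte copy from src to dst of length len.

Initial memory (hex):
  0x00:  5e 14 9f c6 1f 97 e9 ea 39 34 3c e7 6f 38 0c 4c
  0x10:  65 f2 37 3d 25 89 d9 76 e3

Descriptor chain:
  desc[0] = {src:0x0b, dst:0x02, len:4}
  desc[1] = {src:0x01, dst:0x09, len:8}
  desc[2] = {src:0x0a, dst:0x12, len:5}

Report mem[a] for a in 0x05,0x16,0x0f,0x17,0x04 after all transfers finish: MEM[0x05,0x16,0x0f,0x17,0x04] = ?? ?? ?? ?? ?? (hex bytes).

  after D0: wrote 4B at 0x02 = e76f380c
  after D1: wrote 8B at 0x09 = 14e76f380ce9ea39
  after D2: wrote 5B at 0x12 = e76f380ce9
query mem[0x05]=0x0c, mem[0x16]=0xe9, mem[0x0f]=0xea, mem[0x17]=0x76, mem[0x04]=0x38

MEM[0x05,0x16,0x0f,0x17,0x04] = 0c e9 ea 76 38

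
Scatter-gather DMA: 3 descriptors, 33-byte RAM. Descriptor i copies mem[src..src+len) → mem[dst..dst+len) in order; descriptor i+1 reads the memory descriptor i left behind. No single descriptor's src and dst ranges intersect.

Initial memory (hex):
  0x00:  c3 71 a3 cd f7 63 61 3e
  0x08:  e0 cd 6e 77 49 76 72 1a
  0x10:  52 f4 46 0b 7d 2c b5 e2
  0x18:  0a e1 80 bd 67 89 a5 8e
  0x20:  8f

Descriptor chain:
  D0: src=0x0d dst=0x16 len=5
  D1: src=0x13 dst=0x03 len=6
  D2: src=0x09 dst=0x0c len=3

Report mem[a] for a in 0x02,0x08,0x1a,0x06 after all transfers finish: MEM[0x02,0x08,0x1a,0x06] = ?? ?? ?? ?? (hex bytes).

  after D0: wrote 5B at 0x16 = 76721a52f4
  after D1: wrote 6B at 0x03 = 0b7d2c76721a
  after D2: wrote 3B at 0x0c = cd6e77
query mem[0x02]=0xa3, mem[0x08]=0x1a, mem[0x1a]=0xf4, mem[0x06]=0x76

MEM[0x02,0x08,0x1a,0x06] = a3 1a f4 76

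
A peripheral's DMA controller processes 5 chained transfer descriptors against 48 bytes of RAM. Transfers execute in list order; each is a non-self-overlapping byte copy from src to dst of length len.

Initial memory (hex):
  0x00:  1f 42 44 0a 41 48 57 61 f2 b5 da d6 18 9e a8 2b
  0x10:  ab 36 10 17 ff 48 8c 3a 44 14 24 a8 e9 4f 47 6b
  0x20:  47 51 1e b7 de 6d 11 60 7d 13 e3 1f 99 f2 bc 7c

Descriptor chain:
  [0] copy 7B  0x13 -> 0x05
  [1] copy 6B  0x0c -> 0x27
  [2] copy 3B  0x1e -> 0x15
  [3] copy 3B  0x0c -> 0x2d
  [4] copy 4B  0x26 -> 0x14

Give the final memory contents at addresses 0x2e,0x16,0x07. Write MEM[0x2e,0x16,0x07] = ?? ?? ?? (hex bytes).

MEM[0x2e,0x16,0x07] = 9e 9e 48

  after D0: wrote 7B at 0x05 = 17ff488c3a4414
  after D1: wrote 6B at 0x27 = 189ea82bab36
  after D2: wrote 3B at 0x15 = 476b47
  after D3: wrote 3B at 0x2d = 189ea8
  after D4: wrote 4B at 0x14 = 11189ea8
query mem[0x2e]=0x9e, mem[0x16]=0x9e, mem[0x07]=0x48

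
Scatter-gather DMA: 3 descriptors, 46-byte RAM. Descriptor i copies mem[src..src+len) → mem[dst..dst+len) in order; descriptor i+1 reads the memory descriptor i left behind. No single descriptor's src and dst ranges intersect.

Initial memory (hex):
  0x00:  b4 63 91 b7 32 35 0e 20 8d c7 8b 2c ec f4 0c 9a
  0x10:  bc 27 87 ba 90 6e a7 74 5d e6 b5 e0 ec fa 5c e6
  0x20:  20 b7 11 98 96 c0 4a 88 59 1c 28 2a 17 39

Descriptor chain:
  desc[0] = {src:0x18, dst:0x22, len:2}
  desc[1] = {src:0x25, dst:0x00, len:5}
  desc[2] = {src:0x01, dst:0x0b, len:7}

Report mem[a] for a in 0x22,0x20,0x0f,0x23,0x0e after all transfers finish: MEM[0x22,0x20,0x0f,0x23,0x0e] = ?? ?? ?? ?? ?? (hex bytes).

MEM[0x22,0x20,0x0f,0x23,0x0e] = 5d 20 35 e6 1c

D0: mem[0x22..0x23] <- [5d e6]
D1: mem[0x00..0x04] <- [c0 4a 88 59 1c]
D2: mem[0x0b..0x11] <- [4a 88 59 1c 35 0e 20]
query mem[0x22]=0x5d, mem[0x20]=0x20, mem[0x0f]=0x35, mem[0x23]=0xe6, mem[0x0e]=0x1c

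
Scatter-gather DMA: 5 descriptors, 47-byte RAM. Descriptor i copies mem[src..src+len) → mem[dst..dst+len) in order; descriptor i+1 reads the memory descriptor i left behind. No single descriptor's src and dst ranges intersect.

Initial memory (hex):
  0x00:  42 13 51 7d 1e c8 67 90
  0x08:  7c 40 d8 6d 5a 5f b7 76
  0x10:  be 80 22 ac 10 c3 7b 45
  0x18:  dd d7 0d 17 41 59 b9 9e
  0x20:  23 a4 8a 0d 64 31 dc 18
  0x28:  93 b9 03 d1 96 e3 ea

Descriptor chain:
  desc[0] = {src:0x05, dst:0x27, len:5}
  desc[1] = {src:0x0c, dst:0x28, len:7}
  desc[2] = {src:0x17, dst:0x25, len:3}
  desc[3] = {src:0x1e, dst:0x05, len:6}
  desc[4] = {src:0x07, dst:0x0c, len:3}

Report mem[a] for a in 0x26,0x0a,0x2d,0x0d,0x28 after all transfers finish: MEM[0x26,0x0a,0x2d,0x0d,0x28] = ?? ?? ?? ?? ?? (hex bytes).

#0 dst[0x27+5] := {0xc8,0x67,0x90,0x7c,0x40}
#1 dst[0x28+7] := {0x5a,0x5f,0xb7,0x76,0xbe,0x80,0x22}
#2 dst[0x25+3] := {0x45,0xdd,0xd7}
#3 dst[0x05+6] := {0xb9,0x9e,0x23,0xa4,0x8a,0x0d}
#4 dst[0x0c+3] := {0x23,0xa4,0x8a}
query mem[0x26]=0xdd, mem[0x0a]=0x0d, mem[0x2d]=0x80, mem[0x0d]=0xa4, mem[0x28]=0x5a

MEM[0x26,0x0a,0x2d,0x0d,0x28] = dd 0d 80 a4 5a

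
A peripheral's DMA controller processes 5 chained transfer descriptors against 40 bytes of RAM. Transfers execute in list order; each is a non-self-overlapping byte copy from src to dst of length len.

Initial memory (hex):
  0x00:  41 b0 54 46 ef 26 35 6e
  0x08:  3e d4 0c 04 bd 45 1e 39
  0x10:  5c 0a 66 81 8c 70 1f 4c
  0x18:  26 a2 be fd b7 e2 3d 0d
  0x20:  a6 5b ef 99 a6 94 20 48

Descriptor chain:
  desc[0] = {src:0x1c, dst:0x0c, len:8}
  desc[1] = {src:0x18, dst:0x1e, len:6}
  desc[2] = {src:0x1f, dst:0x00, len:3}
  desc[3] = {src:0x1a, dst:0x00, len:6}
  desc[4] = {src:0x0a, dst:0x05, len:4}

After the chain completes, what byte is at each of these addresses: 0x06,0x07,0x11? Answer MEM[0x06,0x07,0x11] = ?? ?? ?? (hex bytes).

  after D0: wrote 8B at 0x0c = b7e23d0da65bef99
  after D1: wrote 6B at 0x1e = 26a2befdb7e2
  after D2: wrote 3B at 0x00 = a2befd
  after D3: wrote 6B at 0x00 = befdb7e226a2
  after D4: wrote 4B at 0x05 = 0c04b7e2
query mem[0x06]=0x04, mem[0x07]=0xb7, mem[0x11]=0x5b

MEM[0x06,0x07,0x11] = 04 b7 5b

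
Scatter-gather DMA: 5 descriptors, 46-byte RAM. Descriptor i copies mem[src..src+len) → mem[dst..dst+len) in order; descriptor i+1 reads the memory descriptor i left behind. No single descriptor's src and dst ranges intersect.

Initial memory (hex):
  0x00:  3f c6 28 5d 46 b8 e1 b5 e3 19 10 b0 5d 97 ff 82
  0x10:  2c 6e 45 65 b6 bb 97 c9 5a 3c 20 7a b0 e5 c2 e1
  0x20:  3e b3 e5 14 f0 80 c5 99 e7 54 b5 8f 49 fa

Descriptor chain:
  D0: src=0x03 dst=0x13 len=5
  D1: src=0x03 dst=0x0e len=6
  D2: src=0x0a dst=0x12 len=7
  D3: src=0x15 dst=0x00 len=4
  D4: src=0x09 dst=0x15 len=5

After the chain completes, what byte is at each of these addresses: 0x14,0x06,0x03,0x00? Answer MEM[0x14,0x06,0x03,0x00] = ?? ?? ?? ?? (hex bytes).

#0 dst[0x13+5] := {0x5d,0x46,0xb8,0xe1,0xb5}
#1 dst[0x0e+6] := {0x5d,0x46,0xb8,0xe1,0xb5,0xe3}
#2 dst[0x12+7] := {0x10,0xb0,0x5d,0x97,0x5d,0x46,0xb8}
#3 dst[0x00+4] := {0x97,0x5d,0x46,0xb8}
#4 dst[0x15+5] := {0x19,0x10,0xb0,0x5d,0x97}
query mem[0x14]=0x5d, mem[0x06]=0xe1, mem[0x03]=0xb8, mem[0x00]=0x97

MEM[0x14,0x06,0x03,0x00] = 5d e1 b8 97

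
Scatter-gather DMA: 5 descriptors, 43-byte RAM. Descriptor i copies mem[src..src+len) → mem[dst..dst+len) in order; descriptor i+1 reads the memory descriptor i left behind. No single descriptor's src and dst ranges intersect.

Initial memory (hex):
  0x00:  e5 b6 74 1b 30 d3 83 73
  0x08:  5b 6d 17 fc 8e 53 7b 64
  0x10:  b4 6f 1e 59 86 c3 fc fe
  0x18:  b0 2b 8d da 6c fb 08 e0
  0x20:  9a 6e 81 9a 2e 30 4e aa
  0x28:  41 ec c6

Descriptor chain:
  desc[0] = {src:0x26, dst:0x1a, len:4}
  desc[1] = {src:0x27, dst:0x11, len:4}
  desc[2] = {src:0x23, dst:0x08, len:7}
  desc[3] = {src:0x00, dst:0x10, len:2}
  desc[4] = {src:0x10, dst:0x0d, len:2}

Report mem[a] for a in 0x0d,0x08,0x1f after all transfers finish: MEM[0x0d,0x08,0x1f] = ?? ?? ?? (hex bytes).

MEM[0x0d,0x08,0x1f] = e5 9a e0

[0] 0x26->0x1a len=4 : 4e aa 41 ec
[1] 0x27->0x11 len=4 : aa 41 ec c6
[2] 0x23->0x08 len=7 : 9a 2e 30 4e aa 41 ec
[3] 0x00->0x10 len=2 : e5 b6
[4] 0x10->0x0d len=2 : e5 b6
query mem[0x0d]=0xe5, mem[0x08]=0x9a, mem[0x1f]=0xe0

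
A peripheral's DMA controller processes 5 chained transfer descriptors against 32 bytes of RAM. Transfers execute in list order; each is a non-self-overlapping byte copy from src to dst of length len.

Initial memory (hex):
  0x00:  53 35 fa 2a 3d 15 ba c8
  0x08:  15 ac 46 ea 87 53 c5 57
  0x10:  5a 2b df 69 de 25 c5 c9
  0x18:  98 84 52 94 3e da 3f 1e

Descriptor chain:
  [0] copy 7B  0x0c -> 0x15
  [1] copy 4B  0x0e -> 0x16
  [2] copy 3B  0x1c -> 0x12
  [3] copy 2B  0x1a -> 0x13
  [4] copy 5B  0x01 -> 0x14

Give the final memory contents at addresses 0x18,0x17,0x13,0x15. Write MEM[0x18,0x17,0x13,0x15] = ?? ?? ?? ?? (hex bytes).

D0: mem[0x15..0x1b] <- [87 53 c5 57 5a 2b df]
D1: mem[0x16..0x19] <- [c5 57 5a 2b]
D2: mem[0x12..0x14] <- [3e da 3f]
D3: mem[0x13..0x14] <- [2b df]
D4: mem[0x14..0x18] <- [35 fa 2a 3d 15]
query mem[0x18]=0x15, mem[0x17]=0x3d, mem[0x13]=0x2b, mem[0x15]=0xfa

MEM[0x18,0x17,0x13,0x15] = 15 3d 2b fa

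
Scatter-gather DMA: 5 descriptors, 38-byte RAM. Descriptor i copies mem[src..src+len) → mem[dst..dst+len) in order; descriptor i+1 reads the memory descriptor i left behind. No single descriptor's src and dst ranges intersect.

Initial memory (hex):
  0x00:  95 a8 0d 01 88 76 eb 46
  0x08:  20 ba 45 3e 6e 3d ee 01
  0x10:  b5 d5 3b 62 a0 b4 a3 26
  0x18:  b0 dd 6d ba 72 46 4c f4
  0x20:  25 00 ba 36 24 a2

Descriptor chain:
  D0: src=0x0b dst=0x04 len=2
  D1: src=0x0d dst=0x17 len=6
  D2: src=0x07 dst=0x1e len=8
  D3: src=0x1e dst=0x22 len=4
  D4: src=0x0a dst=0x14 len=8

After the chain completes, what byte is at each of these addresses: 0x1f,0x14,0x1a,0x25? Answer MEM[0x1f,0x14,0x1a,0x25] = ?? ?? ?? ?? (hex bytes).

D0: mem[0x04..0x05] <- [3e 6e]
D1: mem[0x17..0x1c] <- [3d ee 01 b5 d5 3b]
D2: mem[0x1e..0x25] <- [46 20 ba 45 3e 6e 3d ee]
D3: mem[0x22..0x25] <- [46 20 ba 45]
D4: mem[0x14..0x1b] <- [45 3e 6e 3d ee 01 b5 d5]
query mem[0x1f]=0x20, mem[0x14]=0x45, mem[0x1a]=0xb5, mem[0x25]=0x45

MEM[0x1f,0x14,0x1a,0x25] = 20 45 b5 45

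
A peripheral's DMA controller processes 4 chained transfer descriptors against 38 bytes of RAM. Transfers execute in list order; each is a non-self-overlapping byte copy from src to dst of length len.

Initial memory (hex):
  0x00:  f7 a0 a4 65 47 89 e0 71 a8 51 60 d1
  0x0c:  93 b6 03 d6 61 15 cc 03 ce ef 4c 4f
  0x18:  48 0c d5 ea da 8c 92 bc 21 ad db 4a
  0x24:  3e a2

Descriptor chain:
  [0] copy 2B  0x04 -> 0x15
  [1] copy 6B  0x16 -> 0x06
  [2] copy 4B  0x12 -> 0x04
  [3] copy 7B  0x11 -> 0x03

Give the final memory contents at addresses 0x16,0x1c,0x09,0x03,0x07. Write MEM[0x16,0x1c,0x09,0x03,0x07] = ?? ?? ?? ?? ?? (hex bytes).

D0: mem[0x15..0x16] <- [47 89]
D1: mem[0x06..0x0b] <- [89 4f 48 0c d5 ea]
D2: mem[0x04..0x07] <- [cc 03 ce 47]
D3: mem[0x03..0x09] <- [15 cc 03 ce 47 89 4f]
query mem[0x16]=0x89, mem[0x1c]=0xda, mem[0x09]=0x4f, mem[0x03]=0x15, mem[0x07]=0x47

MEM[0x16,0x1c,0x09,0x03,0x07] = 89 da 4f 15 47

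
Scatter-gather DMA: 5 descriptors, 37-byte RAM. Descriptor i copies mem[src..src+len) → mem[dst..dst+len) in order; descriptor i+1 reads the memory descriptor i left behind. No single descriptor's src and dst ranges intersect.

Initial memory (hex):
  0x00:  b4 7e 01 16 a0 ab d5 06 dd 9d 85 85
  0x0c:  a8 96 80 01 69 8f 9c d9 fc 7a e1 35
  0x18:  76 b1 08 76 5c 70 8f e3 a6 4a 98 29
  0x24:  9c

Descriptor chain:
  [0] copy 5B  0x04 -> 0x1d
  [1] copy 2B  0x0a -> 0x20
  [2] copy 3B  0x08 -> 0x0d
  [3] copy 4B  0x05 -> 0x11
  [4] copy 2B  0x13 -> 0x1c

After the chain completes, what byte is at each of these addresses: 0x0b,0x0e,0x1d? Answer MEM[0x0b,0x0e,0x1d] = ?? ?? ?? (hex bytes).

MEM[0x0b,0x0e,0x1d] = 85 9d dd

[0] 0x04->0x1d len=5 : a0 ab d5 06 dd
[1] 0x0a->0x20 len=2 : 85 85
[2] 0x08->0x0d len=3 : dd 9d 85
[3] 0x05->0x11 len=4 : ab d5 06 dd
[4] 0x13->0x1c len=2 : 06 dd
query mem[0x0b]=0x85, mem[0x0e]=0x9d, mem[0x1d]=0xdd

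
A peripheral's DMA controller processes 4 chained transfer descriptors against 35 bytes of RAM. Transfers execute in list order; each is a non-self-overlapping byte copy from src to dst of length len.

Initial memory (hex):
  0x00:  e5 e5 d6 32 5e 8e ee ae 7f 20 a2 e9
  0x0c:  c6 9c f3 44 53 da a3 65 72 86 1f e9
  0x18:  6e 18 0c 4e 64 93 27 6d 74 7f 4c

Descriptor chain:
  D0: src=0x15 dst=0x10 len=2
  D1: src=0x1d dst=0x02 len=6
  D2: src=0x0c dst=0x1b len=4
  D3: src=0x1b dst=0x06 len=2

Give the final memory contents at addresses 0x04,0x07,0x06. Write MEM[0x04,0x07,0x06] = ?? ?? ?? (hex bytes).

MEM[0x04,0x07,0x06] = 6d 9c c6

#0 dst[0x10+2] := {0x86,0x1f}
#1 dst[0x02+6] := {0x93,0x27,0x6d,0x74,0x7f,0x4c}
#2 dst[0x1b+4] := {0xc6,0x9c,0xf3,0x44}
#3 dst[0x06+2] := {0xc6,0x9c}
query mem[0x04]=0x6d, mem[0x07]=0x9c, mem[0x06]=0xc6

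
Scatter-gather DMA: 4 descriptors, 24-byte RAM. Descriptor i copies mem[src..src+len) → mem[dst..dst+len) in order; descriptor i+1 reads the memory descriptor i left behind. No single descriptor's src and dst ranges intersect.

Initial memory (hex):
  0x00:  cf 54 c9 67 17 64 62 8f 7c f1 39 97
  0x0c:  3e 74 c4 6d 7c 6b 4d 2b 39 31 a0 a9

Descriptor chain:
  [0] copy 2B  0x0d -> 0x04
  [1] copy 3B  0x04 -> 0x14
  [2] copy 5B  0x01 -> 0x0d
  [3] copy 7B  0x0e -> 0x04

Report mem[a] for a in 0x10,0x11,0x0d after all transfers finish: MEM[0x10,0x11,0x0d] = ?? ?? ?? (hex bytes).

#0 dst[0x04+2] := {0x74,0xc4}
#1 dst[0x14+3] := {0x74,0xc4,0x62}
#2 dst[0x0d+5] := {0x54,0xc9,0x67,0x74,0xc4}
#3 dst[0x04+7] := {0xc9,0x67,0x74,0xc4,0x4d,0x2b,0x74}
query mem[0x10]=0x74, mem[0x11]=0xc4, mem[0x0d]=0x54

MEM[0x10,0x11,0x0d] = 74 c4 54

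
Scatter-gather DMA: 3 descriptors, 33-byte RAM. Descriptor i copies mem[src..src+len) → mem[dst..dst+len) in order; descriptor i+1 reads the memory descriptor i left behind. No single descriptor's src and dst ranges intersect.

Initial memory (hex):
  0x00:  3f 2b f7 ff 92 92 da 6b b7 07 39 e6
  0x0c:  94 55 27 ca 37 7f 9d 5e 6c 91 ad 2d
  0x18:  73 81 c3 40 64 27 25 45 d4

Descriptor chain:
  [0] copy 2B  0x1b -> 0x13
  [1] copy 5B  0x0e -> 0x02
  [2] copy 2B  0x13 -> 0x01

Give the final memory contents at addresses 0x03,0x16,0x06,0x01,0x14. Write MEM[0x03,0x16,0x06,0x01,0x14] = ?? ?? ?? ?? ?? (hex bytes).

[0] 0x1b->0x13 len=2 : 40 64
[1] 0x0e->0x02 len=5 : 27 ca 37 7f 9d
[2] 0x13->0x01 len=2 : 40 64
query mem[0x03]=0xca, mem[0x16]=0xad, mem[0x06]=0x9d, mem[0x01]=0x40, mem[0x14]=0x64

MEM[0x03,0x16,0x06,0x01,0x14] = ca ad 9d 40 64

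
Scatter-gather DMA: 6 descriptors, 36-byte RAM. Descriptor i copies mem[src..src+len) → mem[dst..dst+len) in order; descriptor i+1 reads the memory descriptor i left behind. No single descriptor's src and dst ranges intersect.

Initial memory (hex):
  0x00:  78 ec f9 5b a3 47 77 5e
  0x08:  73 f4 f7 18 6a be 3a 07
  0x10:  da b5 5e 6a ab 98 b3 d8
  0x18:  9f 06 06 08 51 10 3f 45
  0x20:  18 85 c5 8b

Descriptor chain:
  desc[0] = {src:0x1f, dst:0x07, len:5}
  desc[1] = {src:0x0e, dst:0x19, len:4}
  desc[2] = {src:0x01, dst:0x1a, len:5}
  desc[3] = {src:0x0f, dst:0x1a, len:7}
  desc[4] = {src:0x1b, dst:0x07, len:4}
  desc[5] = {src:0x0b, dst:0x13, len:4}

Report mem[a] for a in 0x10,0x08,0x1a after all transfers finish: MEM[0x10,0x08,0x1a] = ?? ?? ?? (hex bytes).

MEM[0x10,0x08,0x1a] = da b5 07

D0: mem[0x07..0x0b] <- [45 18 85 c5 8b]
D1: mem[0x19..0x1c] <- [3a 07 da b5]
D2: mem[0x1a..0x1e] <- [ec f9 5b a3 47]
D3: mem[0x1a..0x20] <- [07 da b5 5e 6a ab 98]
D4: mem[0x07..0x0a] <- [da b5 5e 6a]
D5: mem[0x13..0x16] <- [8b 6a be 3a]
query mem[0x10]=0xda, mem[0x08]=0xb5, mem[0x1a]=0x07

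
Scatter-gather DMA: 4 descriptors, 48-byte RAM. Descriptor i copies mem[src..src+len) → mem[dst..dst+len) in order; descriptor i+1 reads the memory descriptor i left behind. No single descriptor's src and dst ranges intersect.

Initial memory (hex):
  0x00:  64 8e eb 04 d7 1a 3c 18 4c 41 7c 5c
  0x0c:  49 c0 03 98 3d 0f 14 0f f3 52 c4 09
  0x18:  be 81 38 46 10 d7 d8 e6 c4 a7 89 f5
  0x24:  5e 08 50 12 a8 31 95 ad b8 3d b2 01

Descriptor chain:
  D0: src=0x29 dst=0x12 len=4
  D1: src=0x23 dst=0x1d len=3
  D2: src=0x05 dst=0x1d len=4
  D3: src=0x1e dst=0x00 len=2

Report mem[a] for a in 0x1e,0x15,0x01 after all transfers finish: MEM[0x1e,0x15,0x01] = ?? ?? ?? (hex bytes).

  after D0: wrote 4B at 0x12 = 3195adb8
  after D1: wrote 3B at 0x1d = f55e08
  after D2: wrote 4B at 0x1d = 1a3c184c
  after D3: wrote 2B at 0x00 = 3c18
query mem[0x1e]=0x3c, mem[0x15]=0xb8, mem[0x01]=0x18

MEM[0x1e,0x15,0x01] = 3c b8 18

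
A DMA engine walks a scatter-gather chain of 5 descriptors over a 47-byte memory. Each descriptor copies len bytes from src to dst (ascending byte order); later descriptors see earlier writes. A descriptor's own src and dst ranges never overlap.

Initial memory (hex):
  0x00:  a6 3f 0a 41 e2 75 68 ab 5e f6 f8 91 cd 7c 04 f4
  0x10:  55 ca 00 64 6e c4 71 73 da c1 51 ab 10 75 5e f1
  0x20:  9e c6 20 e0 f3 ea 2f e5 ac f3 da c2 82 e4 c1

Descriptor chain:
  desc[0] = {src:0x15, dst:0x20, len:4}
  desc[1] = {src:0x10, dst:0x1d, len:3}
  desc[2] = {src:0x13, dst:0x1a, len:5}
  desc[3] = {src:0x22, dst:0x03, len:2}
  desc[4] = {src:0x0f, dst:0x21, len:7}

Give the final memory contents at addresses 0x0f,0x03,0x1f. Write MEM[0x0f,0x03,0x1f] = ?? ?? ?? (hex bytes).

#0 dst[0x20+4] := {0xc4,0x71,0x73,0xda}
#1 dst[0x1d+3] := {0x55,0xca,0x00}
#2 dst[0x1a+5] := {0x64,0x6e,0xc4,0x71,0x73}
#3 dst[0x03+2] := {0x73,0xda}
#4 dst[0x21+7] := {0xf4,0x55,0xca,0x00,0x64,0x6e,0xc4}
query mem[0x0f]=0xf4, mem[0x03]=0x73, mem[0x1f]=0x00

MEM[0x0f,0x03,0x1f] = f4 73 00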